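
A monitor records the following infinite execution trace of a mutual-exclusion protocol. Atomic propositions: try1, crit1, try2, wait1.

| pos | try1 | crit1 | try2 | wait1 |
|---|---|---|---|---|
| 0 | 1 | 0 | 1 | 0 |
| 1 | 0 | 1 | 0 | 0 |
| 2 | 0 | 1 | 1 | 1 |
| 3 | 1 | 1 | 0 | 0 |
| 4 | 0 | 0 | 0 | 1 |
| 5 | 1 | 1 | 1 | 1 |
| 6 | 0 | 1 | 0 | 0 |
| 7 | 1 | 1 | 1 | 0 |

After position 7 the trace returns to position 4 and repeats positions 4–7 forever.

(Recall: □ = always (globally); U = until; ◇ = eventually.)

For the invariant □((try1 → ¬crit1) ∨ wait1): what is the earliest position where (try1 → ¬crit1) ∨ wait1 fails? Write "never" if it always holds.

3

Check (try1 → ¬crit1) ∨ wait1 at each position in order: 0 ✓, 1 ✓, 2 ✓.
At position 3 the labels are {crit1, try1}, so (try1 → ¬crit1) ∨ wait1 is false there. This is the first violation.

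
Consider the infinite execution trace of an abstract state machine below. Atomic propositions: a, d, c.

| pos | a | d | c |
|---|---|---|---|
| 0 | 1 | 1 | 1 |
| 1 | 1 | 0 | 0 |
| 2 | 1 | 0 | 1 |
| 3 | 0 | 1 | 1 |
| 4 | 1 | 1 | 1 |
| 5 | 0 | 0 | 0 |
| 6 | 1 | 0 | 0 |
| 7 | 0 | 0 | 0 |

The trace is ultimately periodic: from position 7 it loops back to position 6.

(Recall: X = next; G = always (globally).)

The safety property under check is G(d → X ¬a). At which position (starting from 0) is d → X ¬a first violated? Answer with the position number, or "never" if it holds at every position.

0

At position 0 the labels are {a, c, d} and the next position 1 has {a}, so d → X ¬a is false there. This is the first violation.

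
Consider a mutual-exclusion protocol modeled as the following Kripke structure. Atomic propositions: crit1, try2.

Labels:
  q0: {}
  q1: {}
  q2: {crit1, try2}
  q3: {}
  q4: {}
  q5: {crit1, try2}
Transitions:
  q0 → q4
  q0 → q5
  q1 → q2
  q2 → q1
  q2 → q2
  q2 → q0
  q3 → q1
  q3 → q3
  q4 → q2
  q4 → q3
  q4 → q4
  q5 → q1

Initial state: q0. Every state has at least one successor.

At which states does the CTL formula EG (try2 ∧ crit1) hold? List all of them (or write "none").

{q2}

States satisfying try2 ∧ crit1: {q2, q5}.
States satisfying EG (try2 ∧ crit1): {q2}.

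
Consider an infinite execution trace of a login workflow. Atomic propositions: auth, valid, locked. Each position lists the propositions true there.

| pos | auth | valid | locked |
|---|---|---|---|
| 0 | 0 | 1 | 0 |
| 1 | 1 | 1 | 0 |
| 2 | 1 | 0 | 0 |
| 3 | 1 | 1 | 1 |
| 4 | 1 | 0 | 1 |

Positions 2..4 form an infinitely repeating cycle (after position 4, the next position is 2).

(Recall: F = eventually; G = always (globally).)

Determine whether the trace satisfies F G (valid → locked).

G (valid → locked) holds at position 2, which is reachable from 0, so F G (valid → locked) holds.

Satisfied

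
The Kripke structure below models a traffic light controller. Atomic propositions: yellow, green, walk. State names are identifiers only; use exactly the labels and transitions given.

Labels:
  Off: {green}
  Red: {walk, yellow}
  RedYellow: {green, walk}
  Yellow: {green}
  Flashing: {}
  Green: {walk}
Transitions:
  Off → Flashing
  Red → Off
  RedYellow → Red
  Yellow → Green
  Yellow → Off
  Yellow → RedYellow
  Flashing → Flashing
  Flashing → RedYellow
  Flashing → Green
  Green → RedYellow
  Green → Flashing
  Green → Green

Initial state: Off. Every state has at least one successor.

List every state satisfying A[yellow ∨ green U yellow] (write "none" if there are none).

States satisfying yellow ∨ green: {Off, Red, RedYellow, Yellow}.
States satisfying yellow: {Red}.
States satisfying A[yellow ∨ green U yellow]: {Red, RedYellow}.

{Red, RedYellow}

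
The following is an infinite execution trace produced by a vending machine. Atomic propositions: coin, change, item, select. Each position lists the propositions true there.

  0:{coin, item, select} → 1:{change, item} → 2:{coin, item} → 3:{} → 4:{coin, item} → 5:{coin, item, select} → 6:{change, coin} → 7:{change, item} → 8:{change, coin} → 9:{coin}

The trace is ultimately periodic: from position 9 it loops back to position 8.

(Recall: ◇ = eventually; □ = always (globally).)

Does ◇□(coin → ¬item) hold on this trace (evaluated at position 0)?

Yes

□(coin → ¬item) holds at position 6, which is reachable from 0, so ◇□(coin → ¬item) holds.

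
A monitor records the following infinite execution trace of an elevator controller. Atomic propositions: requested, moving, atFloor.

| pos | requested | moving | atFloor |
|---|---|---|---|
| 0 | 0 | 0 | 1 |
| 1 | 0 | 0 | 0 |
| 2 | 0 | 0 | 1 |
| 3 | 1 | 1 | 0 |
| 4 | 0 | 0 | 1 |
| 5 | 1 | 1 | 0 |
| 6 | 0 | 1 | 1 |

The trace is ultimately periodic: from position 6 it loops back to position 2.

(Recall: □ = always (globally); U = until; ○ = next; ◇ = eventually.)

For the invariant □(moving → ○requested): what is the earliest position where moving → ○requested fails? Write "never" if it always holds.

3

Check moving → ○requested at each position in order: 0 ✓, 1 ✓, 2 ✓.
At position 3 the labels are {moving, requested} and the next position 4 has {atFloor}, so moving → ○requested is false there. This is the first violation.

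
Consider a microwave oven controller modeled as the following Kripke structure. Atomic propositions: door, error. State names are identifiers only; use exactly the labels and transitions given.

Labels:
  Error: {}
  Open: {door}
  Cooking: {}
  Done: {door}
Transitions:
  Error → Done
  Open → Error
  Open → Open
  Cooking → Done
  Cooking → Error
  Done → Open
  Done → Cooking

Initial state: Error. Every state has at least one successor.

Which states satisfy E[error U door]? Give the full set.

States satisfying error: ∅.
States satisfying door: {Open, Done}.
States satisfying E[error U door]: {Open, Done}.

{Open, Done}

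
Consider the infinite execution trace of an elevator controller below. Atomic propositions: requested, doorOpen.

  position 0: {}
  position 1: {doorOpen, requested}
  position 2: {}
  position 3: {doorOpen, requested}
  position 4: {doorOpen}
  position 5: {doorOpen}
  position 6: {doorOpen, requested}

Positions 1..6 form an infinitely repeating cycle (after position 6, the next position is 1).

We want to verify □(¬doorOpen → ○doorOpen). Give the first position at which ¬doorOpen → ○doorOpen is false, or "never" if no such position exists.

never

¬doorOpen → ○doorOpen holds at every position 0..6, and those are all the positions the trace ever visits, so the invariant □(¬doorOpen → ○doorOpen) is never violated.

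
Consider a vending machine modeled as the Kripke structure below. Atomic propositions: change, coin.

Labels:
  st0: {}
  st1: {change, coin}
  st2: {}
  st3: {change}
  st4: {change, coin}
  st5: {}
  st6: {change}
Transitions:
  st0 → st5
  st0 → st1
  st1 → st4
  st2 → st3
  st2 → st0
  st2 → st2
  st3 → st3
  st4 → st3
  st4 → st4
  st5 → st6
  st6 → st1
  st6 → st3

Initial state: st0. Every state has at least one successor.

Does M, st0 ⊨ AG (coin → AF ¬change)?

States satisfying coin → AF ¬change: {st0, st2, st3, st5, st6}.
States satisfying AG (coin → AF ¬change): {st3}.
st1 is reachable from st0 and violates coin → AF ¬change, so AG fails at st0.
st0 ∉ Sat(AG (coin → AF ¬change)).

Violated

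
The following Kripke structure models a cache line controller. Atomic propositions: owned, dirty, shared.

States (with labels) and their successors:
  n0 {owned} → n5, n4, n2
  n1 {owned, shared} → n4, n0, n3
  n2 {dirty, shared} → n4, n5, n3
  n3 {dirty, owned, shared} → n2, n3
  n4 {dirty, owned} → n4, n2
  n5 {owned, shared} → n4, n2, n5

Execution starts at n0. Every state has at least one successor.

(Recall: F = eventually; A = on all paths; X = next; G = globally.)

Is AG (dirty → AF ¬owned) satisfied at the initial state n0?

No

States satisfying dirty → AF ¬owned: {n0, n1, n2, n5}.
States satisfying AG (dirty → AF ¬owned): ∅.
n3 is reachable from n0 and violates dirty → AF ¬owned, so AG fails at n0.
n0 ∉ Sat(AG (dirty → AF ¬owned)).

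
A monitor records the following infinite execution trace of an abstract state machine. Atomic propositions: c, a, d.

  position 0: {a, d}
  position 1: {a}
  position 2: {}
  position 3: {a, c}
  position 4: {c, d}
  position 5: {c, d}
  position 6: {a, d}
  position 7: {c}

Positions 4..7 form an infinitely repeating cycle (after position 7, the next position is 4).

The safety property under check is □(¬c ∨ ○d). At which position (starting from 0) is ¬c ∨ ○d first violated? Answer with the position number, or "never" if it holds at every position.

¬c ∨ ○d holds at every position 0..7, and those are all the positions the trace ever visits, so the invariant □(¬c ∨ ○d) is never violated.

never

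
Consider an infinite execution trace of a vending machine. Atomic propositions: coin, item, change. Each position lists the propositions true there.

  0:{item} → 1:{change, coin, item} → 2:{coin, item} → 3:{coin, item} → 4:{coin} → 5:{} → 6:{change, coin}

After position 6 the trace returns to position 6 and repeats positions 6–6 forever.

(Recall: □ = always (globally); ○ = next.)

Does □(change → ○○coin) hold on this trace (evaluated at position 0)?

change → ○○coin holds at every position 0..6, and those are all positions ever visited, so □(change → ○○coin) holds.
Positions where change holds: 1, 6.
Check ○○coin at each: 1→ok, 6→ok.

Yes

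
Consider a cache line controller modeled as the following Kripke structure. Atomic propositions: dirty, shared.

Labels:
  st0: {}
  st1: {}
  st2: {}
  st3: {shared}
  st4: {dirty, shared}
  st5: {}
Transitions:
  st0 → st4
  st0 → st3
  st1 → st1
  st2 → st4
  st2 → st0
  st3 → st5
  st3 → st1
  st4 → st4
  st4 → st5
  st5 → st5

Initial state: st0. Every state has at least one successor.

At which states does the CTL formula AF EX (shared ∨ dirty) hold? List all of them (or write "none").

States satisfying EX (shared ∨ dirty): {st0, st2, st4}.
States satisfying AF EX (shared ∨ dirty): {st0, st2, st4}.

{st0, st2, st4}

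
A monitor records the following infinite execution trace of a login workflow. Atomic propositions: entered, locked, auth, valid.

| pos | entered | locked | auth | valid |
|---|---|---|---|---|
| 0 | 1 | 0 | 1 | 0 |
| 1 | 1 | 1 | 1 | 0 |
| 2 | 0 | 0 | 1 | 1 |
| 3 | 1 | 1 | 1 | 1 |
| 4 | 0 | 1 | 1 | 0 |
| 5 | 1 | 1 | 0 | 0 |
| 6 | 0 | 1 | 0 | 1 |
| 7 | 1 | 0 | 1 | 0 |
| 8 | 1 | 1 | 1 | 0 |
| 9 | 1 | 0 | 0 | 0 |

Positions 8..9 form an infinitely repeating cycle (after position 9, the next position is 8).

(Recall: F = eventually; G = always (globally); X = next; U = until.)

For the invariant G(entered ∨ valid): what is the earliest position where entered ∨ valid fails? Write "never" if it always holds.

Check entered ∨ valid at each position in order: 0 ✓, 1 ✓, 2 ✓, 3 ✓.
At position 4 the labels are {auth, locked}, so entered ∨ valid is false there. This is the first violation.

4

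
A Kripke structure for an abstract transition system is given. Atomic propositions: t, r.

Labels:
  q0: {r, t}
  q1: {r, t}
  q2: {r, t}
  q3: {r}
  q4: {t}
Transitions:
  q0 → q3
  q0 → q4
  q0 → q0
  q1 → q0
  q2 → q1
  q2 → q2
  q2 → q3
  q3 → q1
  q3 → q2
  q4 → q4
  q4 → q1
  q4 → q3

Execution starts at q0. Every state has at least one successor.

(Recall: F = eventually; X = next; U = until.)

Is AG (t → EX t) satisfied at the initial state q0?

Holds

States satisfying t → EX t: {q0, q1, q2, q3, q4}.
States satisfying AG (t → EX t): {q0, q1, q2, q3, q4}.
Every state reachable from q0 satisfies t → EX t.
q0 ∈ Sat(AG (t → EX t)).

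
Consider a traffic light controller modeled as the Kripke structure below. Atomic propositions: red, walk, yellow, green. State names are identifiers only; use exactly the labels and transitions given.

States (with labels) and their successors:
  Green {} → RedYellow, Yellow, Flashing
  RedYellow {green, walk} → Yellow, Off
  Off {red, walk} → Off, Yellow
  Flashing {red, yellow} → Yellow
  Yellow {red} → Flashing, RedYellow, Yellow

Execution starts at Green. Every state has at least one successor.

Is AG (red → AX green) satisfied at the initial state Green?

Does not hold

States satisfying red → AX green: {Green, RedYellow}.
States satisfying AG (red → AX green): ∅.
Flashing is reachable from Green and violates red → AX green, so AG fails at Green.
Green ∉ Sat(AG (red → AX green)).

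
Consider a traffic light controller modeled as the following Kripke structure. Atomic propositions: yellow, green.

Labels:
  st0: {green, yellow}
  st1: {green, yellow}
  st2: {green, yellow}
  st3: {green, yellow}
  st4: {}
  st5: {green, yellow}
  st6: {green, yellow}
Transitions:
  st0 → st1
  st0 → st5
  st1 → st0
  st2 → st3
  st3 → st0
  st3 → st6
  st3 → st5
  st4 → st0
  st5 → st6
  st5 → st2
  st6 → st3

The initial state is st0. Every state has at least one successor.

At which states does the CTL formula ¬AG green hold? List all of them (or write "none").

{st4}

States satisfying green: {st0, st1, st2, st3, st5, st6}.
States satisfying AG green: {st0, st1, st2, st3, st5, st6}.
States satisfying ¬AG green: {st4}.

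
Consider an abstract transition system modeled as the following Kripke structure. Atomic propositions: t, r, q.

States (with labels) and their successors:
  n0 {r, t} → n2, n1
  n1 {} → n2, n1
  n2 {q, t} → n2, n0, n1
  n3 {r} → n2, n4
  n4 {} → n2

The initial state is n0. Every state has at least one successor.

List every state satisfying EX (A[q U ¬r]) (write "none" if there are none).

States satisfying A[q U ¬r]: {n1, n2, n4}.
States satisfying EX (A[q U ¬r]): {n0, n1, n2, n3, n4}.

{n0, n1, n2, n3, n4}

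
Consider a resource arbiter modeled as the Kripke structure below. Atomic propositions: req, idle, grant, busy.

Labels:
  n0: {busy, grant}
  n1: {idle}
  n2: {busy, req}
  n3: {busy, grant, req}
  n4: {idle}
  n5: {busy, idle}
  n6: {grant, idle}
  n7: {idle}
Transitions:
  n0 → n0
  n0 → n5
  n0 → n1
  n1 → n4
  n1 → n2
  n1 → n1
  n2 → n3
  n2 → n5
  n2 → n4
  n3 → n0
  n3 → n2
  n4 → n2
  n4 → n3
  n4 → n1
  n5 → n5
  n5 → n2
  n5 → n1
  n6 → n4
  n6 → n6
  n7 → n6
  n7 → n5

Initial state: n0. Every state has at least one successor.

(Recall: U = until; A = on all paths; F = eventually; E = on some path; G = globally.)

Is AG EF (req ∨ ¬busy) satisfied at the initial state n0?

Yes

States satisfying EF (req ∨ ¬busy): {n0, n1, n2, n3, n4, n5, n6, n7}.
States satisfying AG EF (req ∨ ¬busy): {n0, n1, n2, n3, n4, n5, n6, n7}.
Every state reachable from n0 satisfies EF (req ∨ ¬busy).
n0 ∈ Sat(AG EF (req ∨ ¬busy)).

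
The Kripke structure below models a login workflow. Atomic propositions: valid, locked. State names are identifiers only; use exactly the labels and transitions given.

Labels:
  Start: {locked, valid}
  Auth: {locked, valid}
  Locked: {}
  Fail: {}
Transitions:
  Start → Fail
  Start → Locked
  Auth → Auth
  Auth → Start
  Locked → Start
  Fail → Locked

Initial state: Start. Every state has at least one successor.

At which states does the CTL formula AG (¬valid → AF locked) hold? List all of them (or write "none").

States satisfying ¬valid → AF locked: {Start, Auth, Locked, Fail}.
States satisfying AG (¬valid → AF locked): {Start, Auth, Locked, Fail}.

{Start, Auth, Locked, Fail}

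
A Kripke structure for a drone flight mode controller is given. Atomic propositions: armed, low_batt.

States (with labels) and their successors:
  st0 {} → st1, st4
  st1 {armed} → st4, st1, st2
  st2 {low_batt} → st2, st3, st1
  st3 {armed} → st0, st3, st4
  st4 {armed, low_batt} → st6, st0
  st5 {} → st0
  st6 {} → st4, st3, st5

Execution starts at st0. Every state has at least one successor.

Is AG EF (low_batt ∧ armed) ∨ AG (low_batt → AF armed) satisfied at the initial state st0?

States satisfying EF (low_batt ∧ armed): {st0, st1, st2, st3, st4, st5, st6}.
States satisfying AG EF (low_batt ∧ armed): {st0, st1, st2, st3, st4, st5, st6}.
States satisfying low_batt → AF armed: {st0, st1, st3, st4, st5, st6}.
States satisfying AG (low_batt → AF armed): ∅.
States satisfying AG EF (low_batt ∧ armed) ∨ AG (low_batt → AF armed): {st0, st1, st2, st3, st4, st5, st6}.
st0 ∈ Sat(AG EF (low_batt ∧ armed) ∨ AG (low_batt → AF armed)).

Yes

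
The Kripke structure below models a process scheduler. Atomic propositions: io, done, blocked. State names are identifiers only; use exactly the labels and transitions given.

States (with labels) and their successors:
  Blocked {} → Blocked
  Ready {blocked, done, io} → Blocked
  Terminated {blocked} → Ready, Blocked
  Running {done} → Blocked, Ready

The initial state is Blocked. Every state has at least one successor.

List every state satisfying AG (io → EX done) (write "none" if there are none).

{Blocked}

States satisfying io → EX done: {Blocked, Terminated, Running}.
States satisfying AG (io → EX done): {Blocked}.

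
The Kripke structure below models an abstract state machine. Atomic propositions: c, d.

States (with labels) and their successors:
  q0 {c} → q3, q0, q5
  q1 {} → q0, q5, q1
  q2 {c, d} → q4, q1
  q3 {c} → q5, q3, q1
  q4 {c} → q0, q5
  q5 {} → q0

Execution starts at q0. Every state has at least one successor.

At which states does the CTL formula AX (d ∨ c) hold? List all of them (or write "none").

{q5}

States satisfying d ∨ c: {q0, q2, q3, q4}.
States satisfying AX (d ∨ c): {q5}.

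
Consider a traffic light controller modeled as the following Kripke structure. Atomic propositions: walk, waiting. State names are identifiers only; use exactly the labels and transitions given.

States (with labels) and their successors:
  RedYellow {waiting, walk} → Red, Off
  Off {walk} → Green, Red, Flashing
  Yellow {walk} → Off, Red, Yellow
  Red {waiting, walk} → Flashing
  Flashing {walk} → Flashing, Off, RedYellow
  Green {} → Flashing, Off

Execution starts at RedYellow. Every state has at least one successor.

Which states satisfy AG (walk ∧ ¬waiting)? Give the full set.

States satisfying walk ∧ ¬waiting: {Off, Yellow, Flashing}.
States satisfying AG (walk ∧ ¬waiting): ∅.

none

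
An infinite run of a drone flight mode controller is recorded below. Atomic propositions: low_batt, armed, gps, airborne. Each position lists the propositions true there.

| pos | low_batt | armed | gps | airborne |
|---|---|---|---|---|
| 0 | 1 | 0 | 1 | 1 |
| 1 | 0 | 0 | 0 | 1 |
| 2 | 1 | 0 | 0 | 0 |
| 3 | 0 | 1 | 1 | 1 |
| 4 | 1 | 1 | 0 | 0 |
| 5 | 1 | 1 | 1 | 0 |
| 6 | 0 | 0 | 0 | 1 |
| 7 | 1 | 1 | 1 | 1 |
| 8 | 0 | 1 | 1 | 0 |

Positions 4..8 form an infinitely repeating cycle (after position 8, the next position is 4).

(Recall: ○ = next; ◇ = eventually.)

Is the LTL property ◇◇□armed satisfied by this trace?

Does not hold

◇□armed is false at every position 0..8, so it never becomes true and ◇◇□armed fails.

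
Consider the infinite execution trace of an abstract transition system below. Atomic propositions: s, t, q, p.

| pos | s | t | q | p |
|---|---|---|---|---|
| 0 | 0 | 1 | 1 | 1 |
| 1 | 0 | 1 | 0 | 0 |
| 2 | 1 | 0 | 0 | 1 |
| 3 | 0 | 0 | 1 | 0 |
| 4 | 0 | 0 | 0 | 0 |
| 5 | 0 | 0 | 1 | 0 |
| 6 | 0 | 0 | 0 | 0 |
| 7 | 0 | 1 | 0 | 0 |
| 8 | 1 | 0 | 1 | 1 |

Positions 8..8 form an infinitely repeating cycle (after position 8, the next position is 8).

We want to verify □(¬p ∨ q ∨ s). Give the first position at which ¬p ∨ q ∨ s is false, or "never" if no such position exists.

¬p ∨ q ∨ s holds at every position 0..8, and those are all the positions the trace ever visits, so the invariant □(¬p ∨ q ∨ s) is never violated.

never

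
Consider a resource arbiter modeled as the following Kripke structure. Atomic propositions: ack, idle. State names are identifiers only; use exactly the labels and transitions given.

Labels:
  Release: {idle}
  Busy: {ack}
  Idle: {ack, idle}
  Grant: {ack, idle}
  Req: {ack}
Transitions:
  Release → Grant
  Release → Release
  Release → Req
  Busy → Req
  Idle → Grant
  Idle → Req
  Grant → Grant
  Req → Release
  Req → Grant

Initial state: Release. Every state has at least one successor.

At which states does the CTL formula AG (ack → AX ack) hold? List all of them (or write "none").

{Grant}

States satisfying ack → AX ack: {Release, Busy, Idle, Grant}.
States satisfying AG (ack → AX ack): {Grant}.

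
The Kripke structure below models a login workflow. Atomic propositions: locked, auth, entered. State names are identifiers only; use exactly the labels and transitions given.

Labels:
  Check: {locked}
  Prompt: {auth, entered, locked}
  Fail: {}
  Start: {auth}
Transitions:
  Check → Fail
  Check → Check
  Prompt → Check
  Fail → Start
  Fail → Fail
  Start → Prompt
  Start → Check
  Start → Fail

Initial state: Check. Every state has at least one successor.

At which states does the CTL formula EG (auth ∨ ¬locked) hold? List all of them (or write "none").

States satisfying auth ∨ ¬locked: {Prompt, Fail, Start}.
States satisfying EG (auth ∨ ¬locked): {Fail, Start}.

{Fail, Start}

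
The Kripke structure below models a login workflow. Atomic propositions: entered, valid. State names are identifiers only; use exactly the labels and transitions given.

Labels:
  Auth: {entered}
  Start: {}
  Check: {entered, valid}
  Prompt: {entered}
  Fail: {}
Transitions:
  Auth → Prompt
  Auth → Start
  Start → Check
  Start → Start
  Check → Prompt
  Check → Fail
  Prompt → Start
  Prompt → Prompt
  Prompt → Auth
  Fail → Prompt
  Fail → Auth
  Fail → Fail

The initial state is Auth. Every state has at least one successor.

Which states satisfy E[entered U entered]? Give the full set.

States satisfying entered: {Auth, Check, Prompt}.
States satisfying E[entered U entered]: {Auth, Check, Prompt}.

{Auth, Check, Prompt}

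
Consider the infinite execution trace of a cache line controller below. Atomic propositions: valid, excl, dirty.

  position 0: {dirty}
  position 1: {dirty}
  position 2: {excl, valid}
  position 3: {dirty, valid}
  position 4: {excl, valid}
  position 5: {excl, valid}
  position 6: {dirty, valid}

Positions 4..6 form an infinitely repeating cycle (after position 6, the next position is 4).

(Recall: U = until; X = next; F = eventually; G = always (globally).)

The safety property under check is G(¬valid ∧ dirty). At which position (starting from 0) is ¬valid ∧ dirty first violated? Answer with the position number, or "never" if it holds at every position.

2

Check ¬valid ∧ dirty at each position in order: 0 ✓, 1 ✓.
At position 2 the labels are {excl, valid}, so ¬valid ∧ dirty is false there. This is the first violation.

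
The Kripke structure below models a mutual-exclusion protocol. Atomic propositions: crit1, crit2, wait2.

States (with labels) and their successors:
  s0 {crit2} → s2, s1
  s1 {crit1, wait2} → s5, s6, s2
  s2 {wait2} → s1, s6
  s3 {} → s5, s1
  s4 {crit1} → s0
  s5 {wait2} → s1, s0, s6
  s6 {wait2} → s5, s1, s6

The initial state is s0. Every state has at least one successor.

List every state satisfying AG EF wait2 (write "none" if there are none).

{s0, s1, s2, s3, s4, s5, s6}

States satisfying EF wait2: {s0, s1, s2, s3, s4, s5, s6}.
States satisfying AG EF wait2: {s0, s1, s2, s3, s4, s5, s6}.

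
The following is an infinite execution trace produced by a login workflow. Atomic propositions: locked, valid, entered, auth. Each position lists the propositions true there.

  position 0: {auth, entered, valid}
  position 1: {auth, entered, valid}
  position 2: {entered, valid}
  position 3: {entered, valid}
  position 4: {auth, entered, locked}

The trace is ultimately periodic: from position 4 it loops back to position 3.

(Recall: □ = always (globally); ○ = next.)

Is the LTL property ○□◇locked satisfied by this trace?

Holds

The position after 0 is 1; □◇locked is true there.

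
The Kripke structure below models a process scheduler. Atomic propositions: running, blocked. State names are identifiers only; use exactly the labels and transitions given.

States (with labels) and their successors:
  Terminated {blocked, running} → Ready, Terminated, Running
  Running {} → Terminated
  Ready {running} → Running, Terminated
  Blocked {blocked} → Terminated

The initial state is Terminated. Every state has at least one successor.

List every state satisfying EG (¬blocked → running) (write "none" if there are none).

States satisfying ¬blocked → running: {Terminated, Ready, Blocked}.
States satisfying EG (¬blocked → running): {Terminated, Ready, Blocked}.

{Terminated, Ready, Blocked}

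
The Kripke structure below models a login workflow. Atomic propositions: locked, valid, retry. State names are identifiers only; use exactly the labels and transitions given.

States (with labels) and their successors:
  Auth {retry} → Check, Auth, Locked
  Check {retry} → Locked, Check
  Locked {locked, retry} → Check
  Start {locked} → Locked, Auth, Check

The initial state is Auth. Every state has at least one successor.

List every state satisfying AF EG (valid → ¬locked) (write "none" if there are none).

{Auth, Check, Locked, Start}

States satisfying EG (valid → ¬locked): {Auth, Check, Locked, Start}.
States satisfying AF EG (valid → ¬locked): {Auth, Check, Locked, Start}.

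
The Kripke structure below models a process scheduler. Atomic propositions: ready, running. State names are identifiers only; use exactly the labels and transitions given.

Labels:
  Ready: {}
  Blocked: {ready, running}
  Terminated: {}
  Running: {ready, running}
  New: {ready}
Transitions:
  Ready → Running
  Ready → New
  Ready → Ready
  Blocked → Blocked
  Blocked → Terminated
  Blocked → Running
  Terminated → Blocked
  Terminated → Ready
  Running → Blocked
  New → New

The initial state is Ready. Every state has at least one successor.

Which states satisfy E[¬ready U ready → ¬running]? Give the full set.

{Ready, Terminated, New}

States satisfying ¬ready: {Ready, Terminated}.
States satisfying ready → ¬running: {Ready, Terminated, New}.
States satisfying E[¬ready U ready → ¬running]: {Ready, Terminated, New}.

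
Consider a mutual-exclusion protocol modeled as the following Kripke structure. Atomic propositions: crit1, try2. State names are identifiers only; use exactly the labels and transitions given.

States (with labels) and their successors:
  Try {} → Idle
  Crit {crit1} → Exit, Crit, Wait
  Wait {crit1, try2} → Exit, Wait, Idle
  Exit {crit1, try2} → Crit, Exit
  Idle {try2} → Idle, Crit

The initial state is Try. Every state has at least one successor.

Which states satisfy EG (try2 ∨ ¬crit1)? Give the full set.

{Try, Wait, Exit, Idle}

States satisfying try2 ∨ ¬crit1: {Try, Wait, Exit, Idle}.
States satisfying EG (try2 ∨ ¬crit1): {Try, Wait, Exit, Idle}.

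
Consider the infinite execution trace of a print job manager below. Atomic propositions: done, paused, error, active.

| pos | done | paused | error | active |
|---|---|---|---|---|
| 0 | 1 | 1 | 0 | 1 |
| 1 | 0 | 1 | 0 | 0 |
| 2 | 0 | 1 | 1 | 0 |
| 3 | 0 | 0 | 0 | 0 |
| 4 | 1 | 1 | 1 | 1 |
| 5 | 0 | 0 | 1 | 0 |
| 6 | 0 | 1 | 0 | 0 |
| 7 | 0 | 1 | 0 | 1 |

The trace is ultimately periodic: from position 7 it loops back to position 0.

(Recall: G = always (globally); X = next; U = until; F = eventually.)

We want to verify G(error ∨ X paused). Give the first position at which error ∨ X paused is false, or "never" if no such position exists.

error ∨ X paused holds at every position 0..7, and those are all the positions the trace ever visits, so the invariant G(error ∨ X paused) is never violated.

never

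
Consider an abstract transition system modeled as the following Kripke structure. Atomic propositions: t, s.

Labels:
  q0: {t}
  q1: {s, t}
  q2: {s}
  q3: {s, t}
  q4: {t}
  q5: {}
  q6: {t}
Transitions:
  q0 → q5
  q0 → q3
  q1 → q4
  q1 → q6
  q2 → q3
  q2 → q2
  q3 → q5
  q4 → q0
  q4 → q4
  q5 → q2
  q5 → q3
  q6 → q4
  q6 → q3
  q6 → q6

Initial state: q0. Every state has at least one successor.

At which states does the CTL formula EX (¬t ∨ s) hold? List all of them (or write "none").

{q0, q2, q3, q5, q6}

States satisfying ¬t ∨ s: {q1, q2, q3, q5}.
States satisfying EX (¬t ∨ s): {q0, q2, q3, q5, q6}.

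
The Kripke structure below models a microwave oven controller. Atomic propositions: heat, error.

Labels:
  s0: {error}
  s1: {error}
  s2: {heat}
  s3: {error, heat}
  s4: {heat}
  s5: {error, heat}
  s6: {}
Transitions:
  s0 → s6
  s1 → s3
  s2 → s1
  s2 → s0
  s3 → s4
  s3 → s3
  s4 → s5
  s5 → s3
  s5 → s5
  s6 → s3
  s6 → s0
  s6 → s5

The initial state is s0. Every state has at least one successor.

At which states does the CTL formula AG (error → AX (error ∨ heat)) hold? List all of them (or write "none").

{s1, s3, s4, s5}

States satisfying error → AX (error ∨ heat): {s1, s2, s3, s4, s5, s6}.
States satisfying AG (error → AX (error ∨ heat)): {s1, s3, s4, s5}.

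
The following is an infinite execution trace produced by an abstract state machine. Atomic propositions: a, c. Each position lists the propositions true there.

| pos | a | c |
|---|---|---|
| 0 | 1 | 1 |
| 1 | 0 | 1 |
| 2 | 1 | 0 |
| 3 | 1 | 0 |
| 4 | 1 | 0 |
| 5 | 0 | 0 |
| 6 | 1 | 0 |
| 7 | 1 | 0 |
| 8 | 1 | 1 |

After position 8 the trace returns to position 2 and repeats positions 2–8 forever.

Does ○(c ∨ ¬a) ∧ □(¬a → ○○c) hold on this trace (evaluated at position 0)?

The position after 0 is 1; c ∨ ¬a is true there.
¬a → ○○c must hold at every position from 0 onward. It fails at position 1, so □(¬a → ○○c) is false.
Positions where ¬a holds: 1, 5.
Check ○○c at each: 1→fails, 5→fails.
At position 0: ○(c ∨ ¬a) is true; □(¬a → ○○c) is false; so ○(c ∨ ¬a) ∧ □(¬a → ○○c) is false.

Does not hold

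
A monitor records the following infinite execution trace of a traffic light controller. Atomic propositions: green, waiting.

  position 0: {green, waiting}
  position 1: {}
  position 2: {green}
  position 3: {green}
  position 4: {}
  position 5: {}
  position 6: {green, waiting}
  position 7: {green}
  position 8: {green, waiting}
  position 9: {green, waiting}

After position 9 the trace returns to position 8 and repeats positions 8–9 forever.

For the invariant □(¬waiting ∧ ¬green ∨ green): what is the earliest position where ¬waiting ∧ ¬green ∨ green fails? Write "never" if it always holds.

¬waiting ∧ ¬green ∨ green holds at every position 0..9, and those are all the positions the trace ever visits, so the invariant □(¬waiting ∧ ¬green ∨ green) is never violated.

never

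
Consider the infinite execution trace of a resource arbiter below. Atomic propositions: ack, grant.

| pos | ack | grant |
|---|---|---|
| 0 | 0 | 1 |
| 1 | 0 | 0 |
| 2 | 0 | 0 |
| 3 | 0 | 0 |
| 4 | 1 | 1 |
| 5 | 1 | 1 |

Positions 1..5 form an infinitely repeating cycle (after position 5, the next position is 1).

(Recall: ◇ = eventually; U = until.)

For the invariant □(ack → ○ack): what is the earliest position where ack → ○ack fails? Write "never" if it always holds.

5

Check ack → ○ack at each position in order: 0 ✓, 1 ✓, 2 ✓, 3 ✓, 4 ✓.
At position 5 the labels are {ack, grant} and the next position 1 has {}, so ack → ○ack is false there. This is the first violation.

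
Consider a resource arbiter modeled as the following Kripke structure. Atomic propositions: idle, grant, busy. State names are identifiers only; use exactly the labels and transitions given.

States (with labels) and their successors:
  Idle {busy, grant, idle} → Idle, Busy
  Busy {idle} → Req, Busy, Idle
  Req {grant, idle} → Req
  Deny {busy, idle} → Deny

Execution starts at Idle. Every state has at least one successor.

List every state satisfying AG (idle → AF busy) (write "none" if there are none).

{Deny}

States satisfying idle → AF busy: {Idle, Deny}.
States satisfying AG (idle → AF busy): {Deny}.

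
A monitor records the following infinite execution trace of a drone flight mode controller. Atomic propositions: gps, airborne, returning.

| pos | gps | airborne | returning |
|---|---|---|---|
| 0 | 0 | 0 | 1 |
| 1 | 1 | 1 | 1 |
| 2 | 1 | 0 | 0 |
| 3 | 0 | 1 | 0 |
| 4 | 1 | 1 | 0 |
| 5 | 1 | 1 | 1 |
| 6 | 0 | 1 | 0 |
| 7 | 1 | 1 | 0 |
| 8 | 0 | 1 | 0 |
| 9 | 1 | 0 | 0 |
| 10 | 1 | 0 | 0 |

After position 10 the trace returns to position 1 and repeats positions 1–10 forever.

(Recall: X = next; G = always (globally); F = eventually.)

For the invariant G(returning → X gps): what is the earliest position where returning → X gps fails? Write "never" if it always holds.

5

Check returning → X gps at each position in order: 0 ✓, 1 ✓, 2 ✓, 3 ✓, 4 ✓.
At position 5 the labels are {airborne, gps, returning} and the next position 6 has {airborne}, so returning → X gps is false there. This is the first violation.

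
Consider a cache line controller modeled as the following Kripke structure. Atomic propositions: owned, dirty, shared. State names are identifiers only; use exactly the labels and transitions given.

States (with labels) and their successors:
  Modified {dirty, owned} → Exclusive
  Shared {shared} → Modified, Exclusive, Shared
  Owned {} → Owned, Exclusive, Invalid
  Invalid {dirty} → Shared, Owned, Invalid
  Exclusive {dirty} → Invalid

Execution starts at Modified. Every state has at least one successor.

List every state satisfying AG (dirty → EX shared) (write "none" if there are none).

States satisfying dirty → EX shared: {Shared, Owned, Invalid}.
States satisfying AG (dirty → EX shared): ∅.

none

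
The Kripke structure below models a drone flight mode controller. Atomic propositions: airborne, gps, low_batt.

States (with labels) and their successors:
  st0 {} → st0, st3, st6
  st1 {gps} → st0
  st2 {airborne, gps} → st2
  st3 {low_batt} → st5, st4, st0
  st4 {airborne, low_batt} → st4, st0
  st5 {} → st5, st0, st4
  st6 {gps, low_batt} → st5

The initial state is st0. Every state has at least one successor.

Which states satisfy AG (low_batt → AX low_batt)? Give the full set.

States satisfying low_batt → AX low_batt: {st0, st1, st2, st5}.
States satisfying AG (low_batt → AX low_batt): {st2}.

{st2}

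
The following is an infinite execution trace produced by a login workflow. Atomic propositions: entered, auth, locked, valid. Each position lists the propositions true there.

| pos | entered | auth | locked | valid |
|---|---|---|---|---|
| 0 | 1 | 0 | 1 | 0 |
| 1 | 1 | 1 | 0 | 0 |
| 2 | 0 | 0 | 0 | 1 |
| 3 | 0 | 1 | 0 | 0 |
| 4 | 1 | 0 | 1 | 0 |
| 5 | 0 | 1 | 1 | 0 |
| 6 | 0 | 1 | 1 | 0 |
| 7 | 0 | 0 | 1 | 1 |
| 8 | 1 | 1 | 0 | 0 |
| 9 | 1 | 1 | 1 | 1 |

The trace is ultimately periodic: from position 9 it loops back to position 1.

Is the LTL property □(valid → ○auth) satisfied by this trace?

Holds

valid → ○auth holds at every position 0..9, and those are all positions ever visited, so □(valid → ○auth) holds.
Positions where valid holds: 2, 7, 9.
Check ○auth at each: 2→ok, 7→ok, 9→ok.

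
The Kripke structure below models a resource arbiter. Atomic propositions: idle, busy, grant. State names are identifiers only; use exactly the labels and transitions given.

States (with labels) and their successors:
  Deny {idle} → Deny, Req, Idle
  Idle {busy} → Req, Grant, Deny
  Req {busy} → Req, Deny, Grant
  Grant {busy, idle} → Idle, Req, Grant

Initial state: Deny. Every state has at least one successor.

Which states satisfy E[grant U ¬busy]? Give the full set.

States satisfying grant: ∅.
States satisfying ¬busy: {Deny}.
States satisfying E[grant U ¬busy]: {Deny}.

{Deny}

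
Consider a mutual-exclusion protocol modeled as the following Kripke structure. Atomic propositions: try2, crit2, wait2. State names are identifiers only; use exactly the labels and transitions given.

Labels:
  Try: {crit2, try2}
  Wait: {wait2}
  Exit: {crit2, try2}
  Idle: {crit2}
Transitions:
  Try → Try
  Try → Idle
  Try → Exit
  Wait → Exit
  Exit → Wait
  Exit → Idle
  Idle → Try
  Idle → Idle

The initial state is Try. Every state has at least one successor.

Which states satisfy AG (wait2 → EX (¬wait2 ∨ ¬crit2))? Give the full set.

{Try, Wait, Exit, Idle}

States satisfying wait2 → EX (¬wait2 ∨ ¬crit2): {Try, Wait, Exit, Idle}.
States satisfying AG (wait2 → EX (¬wait2 ∨ ¬crit2)): {Try, Wait, Exit, Idle}.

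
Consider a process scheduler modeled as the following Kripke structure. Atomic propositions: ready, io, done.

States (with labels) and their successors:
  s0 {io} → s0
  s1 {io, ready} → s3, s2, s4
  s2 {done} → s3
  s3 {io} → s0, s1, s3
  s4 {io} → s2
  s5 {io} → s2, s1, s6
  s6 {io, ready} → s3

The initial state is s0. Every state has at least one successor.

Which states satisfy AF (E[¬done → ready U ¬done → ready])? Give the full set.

States satisfying E[¬done → ready U ¬done → ready]: {s1, s2, s6}.
States satisfying AF (E[¬done → ready U ¬done → ready]): {s1, s2, s4, s5, s6}.

{s1, s2, s4, s5, s6}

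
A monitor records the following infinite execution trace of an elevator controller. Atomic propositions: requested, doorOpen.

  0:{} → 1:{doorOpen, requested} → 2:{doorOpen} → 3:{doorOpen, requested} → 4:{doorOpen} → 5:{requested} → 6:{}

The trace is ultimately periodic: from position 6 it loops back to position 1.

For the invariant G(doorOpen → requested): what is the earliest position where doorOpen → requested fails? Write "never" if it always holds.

Check doorOpen → requested at each position in order: 0 ✓, 1 ✓.
At position 2 the labels are {doorOpen}, so doorOpen → requested is false there. This is the first violation.

2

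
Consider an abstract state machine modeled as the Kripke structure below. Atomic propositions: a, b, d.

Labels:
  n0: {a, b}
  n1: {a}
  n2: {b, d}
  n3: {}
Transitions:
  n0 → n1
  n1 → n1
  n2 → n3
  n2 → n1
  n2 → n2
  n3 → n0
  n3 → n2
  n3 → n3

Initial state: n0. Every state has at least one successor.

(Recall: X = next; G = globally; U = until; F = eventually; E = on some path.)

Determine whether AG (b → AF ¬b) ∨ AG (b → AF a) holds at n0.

Yes

States satisfying b → AF ¬b: {n0, n1, n3}.
States satisfying AG (b → AF ¬b): {n0, n1}.
States satisfying b → AF a: {n0, n1, n3}.
States satisfying AG (b → AF a): {n0, n1}.
States satisfying AG (b → AF ¬b) ∨ AG (b → AF a): {n0, n1}.
n0 ∈ Sat(AG (b → AF ¬b) ∨ AG (b → AF a)).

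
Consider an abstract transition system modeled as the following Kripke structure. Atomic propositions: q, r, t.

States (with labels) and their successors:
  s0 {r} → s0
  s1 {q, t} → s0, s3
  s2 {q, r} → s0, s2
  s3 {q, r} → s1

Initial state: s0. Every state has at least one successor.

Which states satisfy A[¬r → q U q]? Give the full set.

{s1, s2, s3}

States satisfying ¬r → q: {s0, s1, s2, s3}.
States satisfying q: {s1, s2, s3}.
States satisfying A[¬r → q U q]: {s1, s2, s3}.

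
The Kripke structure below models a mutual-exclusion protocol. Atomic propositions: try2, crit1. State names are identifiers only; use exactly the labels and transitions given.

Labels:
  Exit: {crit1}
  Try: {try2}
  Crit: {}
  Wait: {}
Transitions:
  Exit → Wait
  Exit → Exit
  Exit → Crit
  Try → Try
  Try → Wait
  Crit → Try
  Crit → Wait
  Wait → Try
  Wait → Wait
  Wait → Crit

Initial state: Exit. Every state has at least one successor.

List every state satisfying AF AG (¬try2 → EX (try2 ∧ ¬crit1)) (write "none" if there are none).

States satisfying AG (¬try2 → EX (try2 ∧ ¬crit1)): {Try, Crit, Wait}.
States satisfying AF AG (¬try2 → EX (try2 ∧ ¬crit1)): {Try, Crit, Wait}.

{Try, Crit, Wait}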